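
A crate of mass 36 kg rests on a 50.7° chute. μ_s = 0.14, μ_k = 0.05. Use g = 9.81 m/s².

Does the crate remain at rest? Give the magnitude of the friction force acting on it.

N = m g cos θ = 224 N.
Down-slope weight component: m g sin θ = 273 N.
μ_s N = 31.3 N.
273 > 31.3 N, so it slides; kinetic friction f = μ_k N = 0.05×224 = 11.2 N.

f ≈ 11.2 N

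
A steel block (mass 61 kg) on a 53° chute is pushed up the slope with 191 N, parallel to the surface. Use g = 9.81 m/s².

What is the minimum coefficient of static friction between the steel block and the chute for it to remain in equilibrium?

μ_s,min ≈ 0.797

N = m g cos θ = 360.1 N.
Friction must make up the shortfall along the incline: f = m g sin θ − P = 477.9 − 191 = 286.9 N.
At the threshold f = μ_s N, so μ_s,min = 286.9/360.1 = 0.797.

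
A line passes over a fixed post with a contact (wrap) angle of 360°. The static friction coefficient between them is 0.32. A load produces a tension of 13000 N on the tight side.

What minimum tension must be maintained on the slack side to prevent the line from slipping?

Capstan equation at impending slip: T_tight/T_slack = e^{μβ}.
β = 360° = 6.283 rad; e^{μβ} = e^{0.32×6.283} = 7.468.
T_slack = T_tight / e^{μβ} = 13000 / 7.468 = 1740 N.

T_min ≈ 1740 N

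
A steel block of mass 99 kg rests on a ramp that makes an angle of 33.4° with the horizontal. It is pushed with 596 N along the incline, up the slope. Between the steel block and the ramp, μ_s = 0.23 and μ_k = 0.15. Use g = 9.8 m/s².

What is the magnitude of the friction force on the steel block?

f ≈ 61.9 N (down the incline)

Perpendicular to the surface, N = m g cos θ = 99·9.8·cos 33.4° = 810 N.
For equilibrium along the incline the friction force must supply f = m g sin θ − P = 534.1 − 596 = -61.92 N (positive meaning up-slope).
Maximum static friction available: μ_s N = 0.23 × 810 = 186.3 N.
Since |-61.92| ≤ 186.3 N, the steel block remains in static equilibrium and friction takes exactly the required value.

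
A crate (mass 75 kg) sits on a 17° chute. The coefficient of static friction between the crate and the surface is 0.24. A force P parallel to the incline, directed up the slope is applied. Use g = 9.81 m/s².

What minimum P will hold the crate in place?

The crate tends to slide down (tan θ > μ_s), so at the point of impending slip friction acts up-slope at its limit: f = μ_s N.
P is parallel to the surface, so N = m g cos θ = 704 N.
Along the incline: P + μ_s N = m g sin θ, so P = 215 − 0.24×704 = 46.2 N.

P_min ≈ 46.2 N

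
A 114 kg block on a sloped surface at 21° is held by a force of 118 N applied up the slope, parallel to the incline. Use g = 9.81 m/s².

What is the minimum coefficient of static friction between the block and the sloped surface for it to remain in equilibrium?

μ_s,min ≈ 0.271

N = m g cos θ = 1044 N.
Friction must make up the shortfall along the incline: f = m g sin θ − P = 400.8 − 118 = 282.8 N.
At the threshold f = μ_s N, so μ_s,min = 282.8/1044 = 0.271.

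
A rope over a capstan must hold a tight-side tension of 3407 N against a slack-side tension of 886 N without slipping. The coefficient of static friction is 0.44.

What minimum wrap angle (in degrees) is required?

β_min ≈ 175°

T₂/T₁ = e^{μβ} → β = ln(T₂/T₁)/μ.
β = ln(3407/886)/0.44 = 1.347/0.44 = 3.061 rad.
In degrees: β = 3.061 × 180/π = 175°.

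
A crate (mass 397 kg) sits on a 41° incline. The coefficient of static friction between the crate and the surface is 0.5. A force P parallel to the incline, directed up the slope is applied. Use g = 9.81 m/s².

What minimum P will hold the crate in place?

P_min ≈ 1090 N

The crate tends to slide down (tan θ > μ_s), so at the point of impending slip friction acts up-slope at its limit: f = μ_s N.
P is parallel to the surface, so N = m g cos θ = 2940 N.
Along the incline: P + μ_s N = m g sin θ, so P = 2560 − 0.5×2940 = 1090 N.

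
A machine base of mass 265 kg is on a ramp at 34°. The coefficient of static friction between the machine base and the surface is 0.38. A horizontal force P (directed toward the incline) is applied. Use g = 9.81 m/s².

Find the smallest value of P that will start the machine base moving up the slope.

P ≈ 3690 N

At impending motion up the slope, friction acts down-slope at its limit: f = μ_s N.
Perpendicular to the incline: N = m g cos θ + P sin θ.
Along the incline: P cos θ = m g sin θ + μ_s N = m g sin θ + μ_s (m g cos θ + P sin θ).
Solving, P (cos θ − μ_s sin θ) = m g (sin θ + μ_s cos θ), so P = 265×9.81×(sin 34° + 0.38 cos 34°)/(cos 34° − 0.38 sin 34°) = 2600×0.8742/0.6165 = 3690 N.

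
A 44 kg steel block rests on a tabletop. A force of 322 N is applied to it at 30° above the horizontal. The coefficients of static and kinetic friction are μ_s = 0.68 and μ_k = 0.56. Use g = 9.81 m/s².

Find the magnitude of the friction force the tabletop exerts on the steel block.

f ≈ 152 N

N = m g − P sin α = 431.6 − 322×sin 30° = 270.6 N.
The horizontal driving force is P cos α = 278.9 N, so equilibrium needs friction f = 278.9 N.
μ_s N = 0.68 × 270.6 = 184 N.
278.9 > 184 N → the steel block slides; f = μ_k N = 0.56×270.6 = 152 N.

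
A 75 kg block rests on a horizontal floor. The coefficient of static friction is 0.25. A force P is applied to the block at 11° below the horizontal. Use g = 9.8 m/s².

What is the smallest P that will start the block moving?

N = m g + P sin α (the push presses the block into the horizontal floor).
At impending slip, P cos α = μ_s N = μ_s (m g + P sin α).
Solving: P (cos α − μ_s sin α) = μ_s m g → P = 0.25×735/(cos 11° − 0.25 sin 11°) = 184/0.9339 = 197 N.

P ≈ 197 N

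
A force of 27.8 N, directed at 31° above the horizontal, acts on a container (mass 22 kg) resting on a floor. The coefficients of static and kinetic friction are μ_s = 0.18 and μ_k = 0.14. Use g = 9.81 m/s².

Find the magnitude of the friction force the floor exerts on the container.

Vertical equilibrium gives N = m g − P sin α = 201.5 N.
For equilibrium, f = P cos α = 27.8×cos 31° = 23.83 N.
μ_s N = 0.18 × 201.5 = 36.27 N.
23.83 ≤ 36.27 N → static; friction equals the required 23.8 N.

f ≈ 23.8 N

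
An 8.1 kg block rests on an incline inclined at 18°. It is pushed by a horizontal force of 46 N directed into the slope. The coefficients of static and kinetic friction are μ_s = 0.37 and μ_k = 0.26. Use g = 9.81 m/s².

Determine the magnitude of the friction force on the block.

f ≈ 19.2 N (down the incline)

Normal direction: N = m g cos θ + P sin θ = 89.79 N.
Along the incline, the net driving force (taking up-slope positive) is P cos θ − m g sin θ = 43.75 − 24.55 = 19.19 N, so equilibrium requires friction f = -19.19 N (down-slope).
Maximum static friction: μ_s N = 0.37 × 89.79 = 33.22 N.
Since 19.19 N is within the 33.22 N limit, the block stays put and friction is exactly 19.2 N.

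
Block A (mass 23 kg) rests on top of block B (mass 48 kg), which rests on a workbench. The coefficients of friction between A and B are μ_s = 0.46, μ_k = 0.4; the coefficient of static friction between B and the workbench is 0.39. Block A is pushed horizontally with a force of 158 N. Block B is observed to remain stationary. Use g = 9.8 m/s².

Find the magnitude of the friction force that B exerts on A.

Between the blocks, N₁ = m_A g = 225.4 N.
Maximum static friction on A from B: μ_s N₁ = 0.46×225.4 = 103.7 N.
P = 158 N exceeds that limit, so A slips over B and the interface friction becomes kinetic: f₁ = μ_k N₁ = 0.4×225.4 = 90.2 N.
B experiences an equal 90.2 N forward from A (third law). B is in equilibrium, so the floor supplies f₂ = 90.2 N of static friction (limit μ_s(m_A+m_B)g = 271.4 N, not exceeded).

f ≈ 90.2 N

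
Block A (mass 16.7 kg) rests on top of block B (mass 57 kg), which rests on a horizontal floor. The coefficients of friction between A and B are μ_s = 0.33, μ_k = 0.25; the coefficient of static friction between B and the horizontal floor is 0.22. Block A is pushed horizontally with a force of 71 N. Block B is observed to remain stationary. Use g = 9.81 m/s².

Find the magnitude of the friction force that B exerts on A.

Normal force at the A–B interface: N₁ = m_A g = 163.8 N.
So the A–B interface can sustain at most μ_s N₁ = 54.06 N of static friction.
P = 71 N exceeds that limit, so A slips over B and the interface friction becomes kinetic: f₁ = μ_k N₁ = 0.25×163.8 = 41 N.
By Newton's third law B feels 41 N forward from A. With B stationary, the floor's static friction on B balances it: f₂ = 41 N (well within μ_s(m_A+m_B)g = 159.1 N).

f ≈ 41 N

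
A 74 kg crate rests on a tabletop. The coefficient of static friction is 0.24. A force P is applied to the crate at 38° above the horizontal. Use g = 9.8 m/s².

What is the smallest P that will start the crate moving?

N = m g − P sin α (the pull lifts the crate).
At impending slip, P cos α = μ_s N = μ_s (m g − P sin α).
Solving: P (cos α + μ_s sin α) = μ_s m g → P = 0.24×725/(cos 38° + 0.24 sin 38°) = 174/0.9358 = 186 N.

P ≈ 186 N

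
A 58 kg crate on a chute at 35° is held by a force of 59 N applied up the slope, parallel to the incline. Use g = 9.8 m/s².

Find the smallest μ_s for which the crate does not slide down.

N = m g cos θ = 465.6 N.
Friction must make up the shortfall along the incline: f = m g sin θ − P = 326 − 59 = 267 N.
At the threshold f = μ_s N, so μ_s,min = 267/465.6 = 0.573.

μ_s,min ≈ 0.573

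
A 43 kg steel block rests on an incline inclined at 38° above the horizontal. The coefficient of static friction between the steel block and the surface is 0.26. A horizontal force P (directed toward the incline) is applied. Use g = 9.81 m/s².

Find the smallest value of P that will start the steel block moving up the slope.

P ≈ 551 N

At impending motion up the slope, friction acts down-slope at its limit: f = μ_s N.
Perpendicular to the incline: N = m g cos θ + P sin θ.
Along the incline: P cos θ = m g sin θ + μ_s N = m g sin θ + μ_s (m g cos θ + P sin θ).
Solving, P (cos θ − μ_s sin θ) = m g (sin θ + μ_s cos θ), so P = 43×9.81×(sin 38° + 0.26 cos 38°)/(cos 38° − 0.26 sin 38°) = 422×0.8205/0.6279 = 551 N.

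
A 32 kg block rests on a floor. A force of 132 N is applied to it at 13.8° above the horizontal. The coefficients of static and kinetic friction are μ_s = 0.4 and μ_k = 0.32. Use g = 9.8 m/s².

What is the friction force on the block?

f ≈ 90.3 N

Vertical equilibrium gives N = m g − P sin α = 282.1 N.
The horizontal driving force is P cos α = 128.2 N, so equilibrium needs friction f = 128.2 N.
The static-friction limit is μ_s N = 112.8 N.
128.2 > 112.8 N → the block slides; f = μ_k N = 0.32×282.1 = 90.3 N.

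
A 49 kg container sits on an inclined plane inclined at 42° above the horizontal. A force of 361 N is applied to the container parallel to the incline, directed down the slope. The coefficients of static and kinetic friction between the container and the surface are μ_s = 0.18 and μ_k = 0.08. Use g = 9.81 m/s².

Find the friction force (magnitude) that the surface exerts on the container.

Perpendicular to the surface, N = m g cos θ = 49·9.81·cos 42° = 357.2 N.
For equilibrium along the incline the friction force must supply f = m g sin θ + P = 321.6 + 361 = 682.6 N (positive meaning up-slope).
Maximum static friction available: μ_s N = 0.18 × 357.2 = 64.3 N.
Since |682.6| > 64.3 N, static friction cannot hold it; the container slides down the incline and kinetic friction applies: f = μ_k N = 0.08 × 357.2 = 28.6 N.

f ≈ 28.6 N (up the incline)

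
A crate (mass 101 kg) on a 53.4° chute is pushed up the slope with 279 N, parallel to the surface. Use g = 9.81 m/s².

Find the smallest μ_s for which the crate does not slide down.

N = m g cos θ = 590.7 N.
Friction must make up the shortfall along the incline: f = m g sin θ − P = 795.4 − 279 = 516.4 N.
At the threshold f = μ_s N, so μ_s,min = 516.4/590.7 = 0.874.

μ_s,min ≈ 0.874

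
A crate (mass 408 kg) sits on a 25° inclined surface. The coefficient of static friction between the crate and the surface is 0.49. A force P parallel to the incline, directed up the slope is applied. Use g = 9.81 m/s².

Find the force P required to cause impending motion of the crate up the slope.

P ≈ 3470 N

At impending motion up the slope, friction acts down-slope at its limit: f = μ_s N.
P is parallel to the surface, so N = m g cos θ = 3630 N.
Along the incline: P = m g sin θ + μ_s N = 1690 + 0.49×3630 = 3470 N.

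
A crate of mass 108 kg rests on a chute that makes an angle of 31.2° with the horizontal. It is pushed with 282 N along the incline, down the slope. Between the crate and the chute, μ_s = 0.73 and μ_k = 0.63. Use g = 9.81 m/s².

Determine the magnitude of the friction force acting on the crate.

f ≈ 571 N (up the incline)

The normal reaction is N = m g cos θ = 906.2 N.
Parallel to the incline, ΣF = 0 gives f = m g sin θ + P = 548.8 + 282 = 830.8 N (up-slope positive).
Maximum static friction available: μ_s N = 0.73 × 906.2 = 661.6 N.
Since |830.8| > 661.6 N, static friction cannot hold it; the crate slides down the incline and kinetic friction applies: f = μ_k N = 0.63 × 906.2 = 571 N.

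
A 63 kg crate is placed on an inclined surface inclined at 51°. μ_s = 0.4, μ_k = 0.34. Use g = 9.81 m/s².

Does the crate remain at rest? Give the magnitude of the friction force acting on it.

N = m g cos θ = 389 N.
Down-slope weight component: m g sin θ = 480 N.
μ_s N = 156 N.
480 > 156 N, so it slides; kinetic friction f = μ_k N = 0.34×389 = 132 N.

f ≈ 132 N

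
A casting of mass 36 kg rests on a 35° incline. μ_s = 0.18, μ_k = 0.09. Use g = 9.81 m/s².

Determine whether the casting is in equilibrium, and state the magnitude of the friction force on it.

f ≈ 26 N

N = m g cos θ = 289 N.
Down-slope weight component: m g sin θ = 203 N.
μ_s N = 52.1 N.
203 > 52.1 N, so it slides; kinetic friction f = μ_k N = 0.09×289 = 26 N.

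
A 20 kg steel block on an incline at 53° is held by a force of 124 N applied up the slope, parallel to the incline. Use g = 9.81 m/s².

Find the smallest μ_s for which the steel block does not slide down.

μ_s,min ≈ 0.277

N = m g cos θ = 118.1 N.
Friction must make up the shortfall along the incline: f = m g sin θ − P = 156.7 − 124 = 32.69 N.
At the threshold f = μ_s N, so μ_s,min = 32.69/118.1 = 0.277.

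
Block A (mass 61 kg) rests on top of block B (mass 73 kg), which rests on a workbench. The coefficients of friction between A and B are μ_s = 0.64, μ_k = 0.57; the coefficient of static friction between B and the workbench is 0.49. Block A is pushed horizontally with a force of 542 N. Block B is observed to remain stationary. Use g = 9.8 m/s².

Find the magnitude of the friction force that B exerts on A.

The normal force B exerts on A is simply A's weight, N₁ = 597.8 N.
So the A–B interface can sustain at most μ_s N₁ = 382.6 N of static friction.
Since P = 542 N > 382.6 N, A slides on B; the A–B friction is kinetic: f₁ = μ_k N₁ = 0.57×597.8 = 341 N.
B experiences an equal 341 N forward from A (third law). B is in equilibrium, so the floor supplies f₂ = 341 N of static friction (limit μ_s(m_A+m_B)g = 643.5 N, not exceeded).

f ≈ 341 N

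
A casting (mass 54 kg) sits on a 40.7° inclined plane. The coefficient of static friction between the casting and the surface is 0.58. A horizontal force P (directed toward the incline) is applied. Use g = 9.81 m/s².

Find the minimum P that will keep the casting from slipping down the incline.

P_min ≈ 99 N

The casting tends to slide down (tan θ > μ_s), so at the point of impending slip friction acts up-slope at its limit: f = μ_s N.
Perpendicular to the incline: N = m g cos θ + P sin θ.
Along the incline: P cos θ + μ_s N = m g sin θ, i.e. P cos θ + μ_s (m g cos θ + P sin θ) = m g sin θ.
Solving, P (cos θ + μ_s sin θ) = m g (sin θ − μ_s cos θ), so P = 530×0.2124/1.136 = 99 N.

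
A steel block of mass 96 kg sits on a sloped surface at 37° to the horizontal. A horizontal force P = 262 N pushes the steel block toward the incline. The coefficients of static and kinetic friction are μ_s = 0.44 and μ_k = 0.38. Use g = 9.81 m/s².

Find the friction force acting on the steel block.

f ≈ 358 N (up the incline)

The horizontal push has a component P sin θ into the surface, so N = m g cos θ + P sin θ = 752.1 + 157.7 = 909.8 N.
Parallel to the incline: P cos θ − m g sin θ = 209.2 − 566.8 = -357.5 N; the friction needed to balance this is 357.5 N acting up the slope.
Maximum static friction: μ_s N = 0.44 × 909.8 = 400.3 N.
Since 357.5 N is within the 400.3 N limit, the steel block stays put and friction is exactly 358 N.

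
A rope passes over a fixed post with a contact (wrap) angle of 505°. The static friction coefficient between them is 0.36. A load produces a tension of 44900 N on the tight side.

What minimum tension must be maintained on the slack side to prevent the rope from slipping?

T_min ≈ 1880 N

Capstan equation at impending slip: T_tight/T_slack = e^{μβ}.
β = 505° = 8.814 rad; e^{μβ} = e^{0.36×8.814} = 23.88.
T_slack = T_tight / e^{μβ} = 44900 / 23.88 = 1880 N.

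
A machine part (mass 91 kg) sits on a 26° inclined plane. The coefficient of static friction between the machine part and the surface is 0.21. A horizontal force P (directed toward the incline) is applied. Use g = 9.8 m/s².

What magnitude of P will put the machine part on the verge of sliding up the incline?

At impending motion up the slope, friction acts down-slope at its limit: f = μ_s N.
Perpendicular to the incline: N = m g cos θ + P sin θ.
Along the incline: P cos θ = m g sin θ + μ_s N = m g sin θ + μ_s (m g cos θ + P sin θ).
Solving, P (cos θ − μ_s sin θ) = m g (sin θ + μ_s cos θ), so P = 91×9.8×(sin 26° + 0.21 cos 26°)/(cos 26° − 0.21 sin 26°) = 892×0.6271/0.8067 = 693 N.

P ≈ 693 N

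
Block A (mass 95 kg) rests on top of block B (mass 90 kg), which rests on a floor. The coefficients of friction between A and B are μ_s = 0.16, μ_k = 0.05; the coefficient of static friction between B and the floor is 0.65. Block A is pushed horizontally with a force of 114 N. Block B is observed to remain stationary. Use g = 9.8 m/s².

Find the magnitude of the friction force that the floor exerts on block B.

Normal force at the A–B interface: N₁ = m_A g = 931 N.
So the A–B interface can sustain at most μ_s N₁ = 149 N of static friction.
Since P = 114 N ≤ 149 N, A does not slip on B; friction on A equals P = 114 N.
B experiences an equal 114 N forward from A (third law). B is in equilibrium, so the floor supplies f₂ = 114 N of static friction (limit μ_s(m_A+m_B)g = 1178 N, not exceeded).

f ≈ 114 N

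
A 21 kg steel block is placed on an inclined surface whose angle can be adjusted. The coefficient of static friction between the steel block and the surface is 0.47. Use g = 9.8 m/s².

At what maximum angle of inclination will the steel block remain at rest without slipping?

At the slip threshold, m g sin θ = μ_s · m g cos θ, so tan θ = μ_s.
θ_max = arctan(0.47) = 25.2°.

θ_max ≈ 25.2°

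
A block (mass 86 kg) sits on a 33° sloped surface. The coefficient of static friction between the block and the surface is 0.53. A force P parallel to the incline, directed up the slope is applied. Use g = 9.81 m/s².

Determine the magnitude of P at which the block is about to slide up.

At impending motion up the slope, friction acts down-slope at its limit: f = μ_s N.
P is parallel to the surface, so N = m g cos θ = 708 N.
Along the incline: P = m g sin θ + μ_s N = 459 + 0.53×708 = 834 N.

P ≈ 834 N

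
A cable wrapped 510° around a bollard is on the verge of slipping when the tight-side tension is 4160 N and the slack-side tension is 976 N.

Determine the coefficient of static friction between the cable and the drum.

T₂/T₁ = e^{μβ} → μ = ln(T₂/T₁)/β.
β = 510° = 8.901 rad.
μ = ln(4160/976)/8.901 = ln(4.262)/8.901 = 0.163.

μ ≈ 0.163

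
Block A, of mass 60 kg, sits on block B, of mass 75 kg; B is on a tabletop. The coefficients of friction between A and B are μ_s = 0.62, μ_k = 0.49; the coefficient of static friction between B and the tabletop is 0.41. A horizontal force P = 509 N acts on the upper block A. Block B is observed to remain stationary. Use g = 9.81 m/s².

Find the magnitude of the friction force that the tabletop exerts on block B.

f ≈ 288 N

The normal force B exerts on A is simply A's weight, N₁ = 588.6 N.
Maximum static friction on A from B: μ_s N₁ = 0.62×588.6 = 364.9 N.
P = 509 N exceeds that limit, so A slips over B and the interface friction becomes kinetic: f₁ = μ_k N₁ = 0.49×588.6 = 288 N.
By Newton's third law B feels 288 N forward from A. With B stationary, the floor's static friction on B balances it: f₂ = 288 N (well within μ_s(m_A+m_B)g = 543 N).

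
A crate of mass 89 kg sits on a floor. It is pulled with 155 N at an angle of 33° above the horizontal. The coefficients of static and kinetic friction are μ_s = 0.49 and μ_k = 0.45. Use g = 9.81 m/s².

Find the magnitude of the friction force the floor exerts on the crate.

f ≈ 130 N

The vertical component of P reduces the normal force: N = m g − P sin α = 873.1 − 84.42 = 788.7 N.
Horizontally, friction must balance P cos α = 130 N.
μ_s N = 0.49 × 788.7 = 386.4 N.
130 ≤ 386.4 N → static; friction equals the required 130 N.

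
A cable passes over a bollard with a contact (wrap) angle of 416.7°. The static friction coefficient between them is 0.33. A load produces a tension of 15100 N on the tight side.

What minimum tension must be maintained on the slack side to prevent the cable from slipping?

Capstan equation at impending slip: T_tight/T_slack = e^{μβ}.
β = 416.7° = 7.273 rad; e^{μβ} = e^{0.33×7.273} = 11.02.
T_slack = T_tight / e^{μβ} = 15100 / 11.02 = 1370 N.

T_min ≈ 1370 N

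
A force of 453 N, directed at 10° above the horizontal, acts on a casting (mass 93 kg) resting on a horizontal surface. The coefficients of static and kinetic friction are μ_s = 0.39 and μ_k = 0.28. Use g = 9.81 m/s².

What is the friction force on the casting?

f ≈ 233 N

The vertical component of P reduces the normal force: N = m g − P sin α = 912.3 − 78.66 = 833.7 N.
For equilibrium, f = P cos α = 453×cos 10° = 446.1 N.
μ_s N = 0.39 × 833.7 = 325.1 N.
The required friction exceeds μ_s N, so the casting moves and f = μ_k N = 233 N.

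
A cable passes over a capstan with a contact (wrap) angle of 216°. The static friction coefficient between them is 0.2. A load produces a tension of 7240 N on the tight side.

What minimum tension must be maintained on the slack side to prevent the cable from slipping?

T_min ≈ 3410 N

Capstan equation at impending slip: T_tight/T_slack = e^{μβ}.
β = 216° = 3.77 rad; e^{μβ} = e^{0.2×3.77} = 2.125.
T_slack = T_tight / e^{μβ} = 7240 / 2.125 = 3410 N.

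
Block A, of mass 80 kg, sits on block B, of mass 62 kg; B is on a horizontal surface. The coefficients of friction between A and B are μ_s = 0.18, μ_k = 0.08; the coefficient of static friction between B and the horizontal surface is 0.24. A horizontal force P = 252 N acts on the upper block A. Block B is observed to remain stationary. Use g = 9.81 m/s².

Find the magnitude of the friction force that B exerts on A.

f ≈ 62.8 N

Normal force at the A–B interface: N₁ = m_A g = 784.8 N.
So the A–B interface can sustain at most μ_s N₁ = 141.3 N of static friction.
Since P = 252 N > 141.3 N, A slides on B; the A–B friction is kinetic: f₁ = μ_k N₁ = 0.08×784.8 = 62.8 N.
By Newton's third law B feels 62.8 N forward from A. With B stationary, the floor's static friction on B balances it: f₂ = 62.8 N (well within μ_s(m_A+m_B)g = 334.3 N).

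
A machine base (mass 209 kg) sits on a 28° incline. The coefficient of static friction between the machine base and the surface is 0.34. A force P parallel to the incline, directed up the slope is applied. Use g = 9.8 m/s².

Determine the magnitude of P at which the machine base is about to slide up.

At impending motion up the slope, friction acts down-slope at its limit: f = μ_s N.
P is parallel to the surface, so N = m g cos θ = 1810 N.
Along the incline: P = m g sin θ + μ_s N = 962 + 0.34×1810 = 1580 N.

P ≈ 1580 N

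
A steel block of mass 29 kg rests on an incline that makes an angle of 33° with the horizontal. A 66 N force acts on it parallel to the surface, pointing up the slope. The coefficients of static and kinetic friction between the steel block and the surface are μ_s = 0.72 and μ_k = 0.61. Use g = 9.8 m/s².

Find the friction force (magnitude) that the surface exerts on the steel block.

f ≈ 88.8 N (up the incline)

The normal reaction is N = m g cos θ = 238.4 N.
For equilibrium along the incline the friction force must supply f = m g sin θ − P = 154.8 − 66 = 88.79 N (positive meaning up-slope).
The static-friction ceiling is μ_s N = 0.72 × 238.4 = 171.6 N.
Since |88.79| ≤ 171.6 N, no slip — friction simply equals what equilibrium demands.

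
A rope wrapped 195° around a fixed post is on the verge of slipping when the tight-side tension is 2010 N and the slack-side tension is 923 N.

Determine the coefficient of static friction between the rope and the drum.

T₂/T₁ = e^{μβ} → μ = ln(T₂/T₁)/β.
β = 195° = 3.403 rad.
μ = ln(2010/923)/3.403 = ln(2.178)/3.403 = 0.229.

μ ≈ 0.229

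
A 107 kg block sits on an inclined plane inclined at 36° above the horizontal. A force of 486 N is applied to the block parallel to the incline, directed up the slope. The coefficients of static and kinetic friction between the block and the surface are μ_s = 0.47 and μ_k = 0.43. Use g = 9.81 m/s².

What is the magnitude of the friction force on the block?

f ≈ 131 N (up the incline)

Normal force: N = m g cos θ = 107 × 9.81 × cos 36° = 849.2 N.
Parallel to the incline, ΣF = 0 gives f = m g sin θ − P = 617 − 486 = 131 N (up-slope positive).
Static friction can supply at most μ_s N = 399.1 N.
Since |131| ≤ 399.1 N, no slip — friction simply equals what equilibrium demands.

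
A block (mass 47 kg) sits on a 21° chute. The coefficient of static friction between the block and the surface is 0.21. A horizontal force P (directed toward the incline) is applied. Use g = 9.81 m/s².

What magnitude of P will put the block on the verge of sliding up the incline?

P ≈ 298 N

At impending motion up the slope, friction acts down-slope at its limit: f = μ_s N.
Perpendicular to the incline: N = m g cos θ + P sin θ.
Along the incline: P cos θ = m g sin θ + μ_s N = m g sin θ + μ_s (m g cos θ + P sin θ).
Solving, P (cos θ − μ_s sin θ) = m g (sin θ + μ_s cos θ), so P = 47×9.81×(sin 21° + 0.21 cos 21°)/(cos 21° − 0.21 sin 21°) = 461×0.5544/0.8583 = 298 N.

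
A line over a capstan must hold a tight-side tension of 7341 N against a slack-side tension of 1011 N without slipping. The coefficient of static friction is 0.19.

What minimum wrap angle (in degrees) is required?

β_min ≈ 598°

T₂/T₁ = e^{μβ} → β = ln(T₂/T₁)/μ.
β = ln(7341/1011)/0.19 = 1.983/0.19 = 10.43 rad.
In degrees: β = 10.43 × 180/π = 598°.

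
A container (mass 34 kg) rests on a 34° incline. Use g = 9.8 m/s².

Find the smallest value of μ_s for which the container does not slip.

At the slip threshold m g sin θ = μ_s m g cos θ, so μ_s,min = tan θ.
μ_s,min = tan 34° = 0.675.

μ_s,min ≈ 0.675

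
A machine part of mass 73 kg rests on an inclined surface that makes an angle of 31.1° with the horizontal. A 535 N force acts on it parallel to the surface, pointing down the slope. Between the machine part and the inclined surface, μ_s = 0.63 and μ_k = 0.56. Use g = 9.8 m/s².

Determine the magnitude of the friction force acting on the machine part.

Normal force: N = m g cos θ = 73 × 9.8 × cos 31.1° = 612.6 N.
For equilibrium along the incline the friction force must supply f = m g sin θ + P = 369.5 + 535 = 904.5 N (positive meaning up-slope).
The static-friction ceiling is μ_s N = 0.63 × 612.6 = 385.9 N.
Since |904.5| > 385.9 N, static friction cannot hold it; the machine part slides down the incline and kinetic friction applies: f = μ_k N = 0.56 × 612.6 = 343 N.

f ≈ 343 N (up the incline)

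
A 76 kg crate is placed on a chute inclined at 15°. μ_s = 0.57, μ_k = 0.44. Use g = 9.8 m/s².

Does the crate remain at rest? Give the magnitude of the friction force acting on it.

N = m g cos θ = 719 N.
Down-slope weight component: m g sin θ = 193 N.
μ_s N = 410 N.
193 ≤ 410 N, so it stays put; friction = 193 N.

f ≈ 193 N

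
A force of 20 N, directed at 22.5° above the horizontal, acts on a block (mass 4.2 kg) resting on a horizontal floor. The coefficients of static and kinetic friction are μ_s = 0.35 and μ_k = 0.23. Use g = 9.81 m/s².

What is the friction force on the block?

N = m g − P sin α = 41.2 − 20×sin 22.5° = 33.55 N.
The horizontal driving force is P cos α = 18.48 N, so equilibrium needs friction f = 18.48 N.
The static-friction limit is μ_s N = 11.74 N.
The required friction exceeds μ_s N, so the block moves and f = μ_k N = 7.72 N.

f ≈ 7.72 N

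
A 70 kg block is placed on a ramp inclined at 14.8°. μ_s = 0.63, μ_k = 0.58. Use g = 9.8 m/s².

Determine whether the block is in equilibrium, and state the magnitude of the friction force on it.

N = m g cos θ = 663 N.
Down-slope weight component: m g sin θ = 175 N.
μ_s N = 418 N.
175 ≤ 418 N, so it stays put; friction = 175 N.

f ≈ 175 N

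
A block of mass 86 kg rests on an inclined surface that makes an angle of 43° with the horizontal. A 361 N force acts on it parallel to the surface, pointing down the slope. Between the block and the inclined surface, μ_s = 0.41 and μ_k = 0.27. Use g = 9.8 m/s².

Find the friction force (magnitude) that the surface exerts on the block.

f ≈ 166 N (up the incline)

Perpendicular to the surface, N = m g cos θ = 86·9.8·cos 43° = 616.4 N.
The friction needed for equilibrium is m g sin θ + P = 574.8 + 361 = 935.8 N, measured positive up-slope.
Maximum static friction available: μ_s N = 0.41 × 616.4 = 252.7 N.
Since |935.8| > 252.7 N, static friction cannot hold it; the block slides down the incline and kinetic friction applies: f = μ_k N = 0.27 × 616.4 = 166 N.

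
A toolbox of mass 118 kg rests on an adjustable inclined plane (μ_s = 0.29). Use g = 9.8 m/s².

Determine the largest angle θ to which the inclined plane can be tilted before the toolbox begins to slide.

θ_max ≈ 16.2°

At the slip threshold, m g sin θ = μ_s · m g cos θ, so tan θ = μ_s.
θ_max = arctan(0.29) = 16.2°.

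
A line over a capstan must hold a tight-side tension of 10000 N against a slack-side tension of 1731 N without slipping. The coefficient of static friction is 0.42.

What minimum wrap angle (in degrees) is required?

T₂/T₁ = e^{μβ} → β = ln(T₂/T₁)/μ.
β = ln(10000/1731)/0.42 = 1.754/0.42 = 4.176 rad.
In degrees: β = 4.176 × 180/π = 239°.

β_min ≈ 239°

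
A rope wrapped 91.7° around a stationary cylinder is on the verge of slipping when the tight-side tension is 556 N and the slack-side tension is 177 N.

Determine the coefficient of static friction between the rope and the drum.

T₂/T₁ = e^{μβ} → μ = ln(T₂/T₁)/β.
β = 91.7° = 1.6 rad.
μ = ln(556/177)/1.6 = ln(3.141)/1.6 = 0.715.

μ ≈ 0.715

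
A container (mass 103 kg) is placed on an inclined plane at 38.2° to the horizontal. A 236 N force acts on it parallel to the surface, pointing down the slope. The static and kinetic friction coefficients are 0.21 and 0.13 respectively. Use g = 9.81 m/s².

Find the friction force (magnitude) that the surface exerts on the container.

Normal force: N = m g cos θ = 103 × 9.81 × cos 38.2° = 794.1 N.
The friction needed for equilibrium is m g sin θ + P = 624.9 + 236 = 860.9 N, measured positive up-slope.
Maximum static friction available: μ_s N = 0.21 × 794.1 = 166.8 N.
Since |860.9| > 166.8 N, static friction cannot hold it; the container slides down the incline and kinetic friction applies: f = μ_k N = 0.13 × 794.1 = 103 N.

f ≈ 103 N (up the incline)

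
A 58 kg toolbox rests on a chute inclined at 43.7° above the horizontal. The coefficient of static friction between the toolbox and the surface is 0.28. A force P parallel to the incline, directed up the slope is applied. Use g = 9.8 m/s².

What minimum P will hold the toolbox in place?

P_min ≈ 278 N

The toolbox tends to slide down (tan θ > μ_s), so at the point of impending slip friction acts up-slope at its limit: f = μ_s N.
P is parallel to the surface, so N = m g cos θ = 411 N.
Along the incline: P + μ_s N = m g sin θ, so P = 393 − 0.28×411 = 278 N.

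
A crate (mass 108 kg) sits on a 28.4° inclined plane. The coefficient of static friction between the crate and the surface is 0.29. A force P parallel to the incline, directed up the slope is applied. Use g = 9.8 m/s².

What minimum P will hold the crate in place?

The crate tends to slide down (tan θ > μ_s), so at the point of impending slip friction acts up-slope at its limit: f = μ_s N.
P is parallel to the surface, so N = m g cos θ = 931 N.
Along the incline: P + μ_s N = m g sin θ, so P = 503 − 0.29×931 = 233 N.

P_min ≈ 233 N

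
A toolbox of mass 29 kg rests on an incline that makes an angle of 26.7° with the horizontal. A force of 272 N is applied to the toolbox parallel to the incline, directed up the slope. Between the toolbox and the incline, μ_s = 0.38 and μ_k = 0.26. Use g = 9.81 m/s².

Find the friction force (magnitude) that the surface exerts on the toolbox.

f ≈ 66.1 N (down the incline)

Perpendicular to the surface, N = m g cos θ = 29·9.81·cos 26.7° = 254.2 N.
For equilibrium along the incline the friction force must supply f = m g sin θ − P = 127.8 − 272 = -144.2 N (positive meaning up-slope).
Maximum static friction available: μ_s N = 0.38 × 254.2 = 96.58 N.
Since |-144.2| > 96.58 N, static friction cannot hold it; the toolbox slides up the incline and kinetic friction applies: f = μ_k N = 0.26 × 254.2 = 66.1 N.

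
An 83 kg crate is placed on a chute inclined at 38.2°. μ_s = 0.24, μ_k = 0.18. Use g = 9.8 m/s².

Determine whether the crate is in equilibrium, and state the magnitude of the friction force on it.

f ≈ 115 N

N = m g cos θ = 639 N.
Down-slope weight component: m g sin θ = 503 N.
μ_s N = 153 N.
503 > 153 N, so it slides; kinetic friction f = μ_k N = 0.18×639 = 115 N.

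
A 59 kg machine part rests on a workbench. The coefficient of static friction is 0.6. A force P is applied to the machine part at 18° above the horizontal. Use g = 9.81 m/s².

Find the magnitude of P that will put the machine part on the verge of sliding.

N = m g − P sin α (the pull lifts the machine part).
At impending slip, P cos α = μ_s N = μ_s (m g − P sin α).
Solving: P (cos α + μ_s sin α) = μ_s m g → P = 0.6×579/(cos 18° + 0.6 sin 18°) = 347/1.136 = 306 N.

P ≈ 306 N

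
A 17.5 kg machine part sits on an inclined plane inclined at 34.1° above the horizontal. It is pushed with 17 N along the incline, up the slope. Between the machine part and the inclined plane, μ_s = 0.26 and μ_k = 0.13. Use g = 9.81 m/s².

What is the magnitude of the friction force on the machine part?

f ≈ 18.5 N (up the incline)

The normal reaction is N = m g cos θ = 142.2 N.
The friction needed for equilibrium is m g sin θ − P = 96.25 − 17 = 79.25 N, measured positive up-slope.
The static-friction ceiling is μ_s N = 0.26 × 142.2 = 36.96 N.
|79.25| exceeds 36.96 N, so the machine part slips down-slope; friction is kinetic, f = μ_k N = 0.13×142.2 = 18.5 N.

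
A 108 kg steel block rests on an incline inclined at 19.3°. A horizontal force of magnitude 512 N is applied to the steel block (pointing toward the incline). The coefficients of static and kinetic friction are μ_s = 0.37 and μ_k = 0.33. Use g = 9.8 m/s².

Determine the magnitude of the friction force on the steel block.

Resolve perpendicular to the incline: N = m g cos θ + P sin θ = 108×9.8×cos 19.3° + 512×sin 19.3° = 1168 N.
Parallel to the incline: P cos θ − m g sin θ = 483.2 − 349.8 = 133.4 N; the friction needed to balance this is 133.4 N acting down the slope.
The limit of static friction is μ_s N = 432.2 N.
|f_req| = 133.4 ≤ 432.2 N → the steel block is in equilibrium; friction equals the required value.

f ≈ 133 N (down the incline)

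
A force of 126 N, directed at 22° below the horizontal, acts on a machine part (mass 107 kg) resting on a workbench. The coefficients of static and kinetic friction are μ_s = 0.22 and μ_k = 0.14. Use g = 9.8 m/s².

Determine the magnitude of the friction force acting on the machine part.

The vertical component of P adds to the normal force: N = m g + P sin α = 1049 + 47.2 = 1096 N.
Horizontally, friction must balance P cos α = 116.8 N.
The static-friction limit is μ_s N = 241.1 N.
Since 116.8 N does not exceed the limit, the machine part stays at rest and f = 117 N.

f ≈ 117 N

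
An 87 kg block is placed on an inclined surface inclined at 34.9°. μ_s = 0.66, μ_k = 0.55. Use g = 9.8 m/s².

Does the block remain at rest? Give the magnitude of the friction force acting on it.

f ≈ 385 N

N = m g cos θ = 699 N.
Down-slope weight component: m g sin θ = 488 N.
μ_s N = 462 N.
488 > 462 N, so it slides; kinetic friction f = μ_k N = 0.55×699 = 385 N.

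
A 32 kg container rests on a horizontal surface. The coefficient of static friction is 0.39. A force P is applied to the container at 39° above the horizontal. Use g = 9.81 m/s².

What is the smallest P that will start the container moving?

P ≈ 120 N

N = m g − P sin α (the pull lifts the container).
At impending slip, P cos α = μ_s N = μ_s (m g − P sin α).
Solving: P (cos α + μ_s sin α) = μ_s m g → P = 0.39×314/(cos 39° + 0.39 sin 39°) = 122/1.023 = 120 N.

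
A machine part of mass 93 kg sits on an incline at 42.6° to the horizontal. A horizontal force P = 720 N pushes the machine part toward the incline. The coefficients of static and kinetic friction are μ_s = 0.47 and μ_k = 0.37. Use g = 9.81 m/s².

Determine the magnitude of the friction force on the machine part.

Resolve perpendicular to the incline: N = m g cos θ + P sin θ = 93×9.81×cos 42.6° + 720×sin 42.6° = 1159 N.
Along the incline, the net driving force (taking up-slope positive) is P cos θ − m g sin θ = 530 − 617.5 = -87.54 N, so equilibrium requires friction f = 87.54 N (up-slope).
Maximum static friction: μ_s N = 0.47 × 1159 = 544.7 N.
Since 87.54 N is within the 544.7 N limit, the machine part stays put and friction is exactly 87.5 N.

f ≈ 87.5 N (up the incline)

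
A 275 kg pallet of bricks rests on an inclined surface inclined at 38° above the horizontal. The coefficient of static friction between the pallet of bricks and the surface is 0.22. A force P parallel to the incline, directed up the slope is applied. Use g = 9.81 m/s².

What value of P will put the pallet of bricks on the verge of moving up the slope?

At impending motion up the slope, friction acts down-slope at its limit: f = μ_s N.
P is parallel to the surface, so N = m g cos θ = 2130 N.
Along the incline: P = m g sin θ + μ_s N = 1660 + 0.22×2130 = 2130 N.

P ≈ 2130 N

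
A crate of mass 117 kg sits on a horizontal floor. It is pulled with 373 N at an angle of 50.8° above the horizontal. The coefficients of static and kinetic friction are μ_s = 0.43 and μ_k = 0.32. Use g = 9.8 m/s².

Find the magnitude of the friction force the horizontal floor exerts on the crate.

f ≈ 236 N

N = m g − P sin α = 1147 − 373×sin 50.8° = 857.5 N.
Horizontally, friction must balance P cos α = 235.7 N.
μ_s N = 0.43 × 857.5 = 368.7 N.
Since 235.7 N does not exceed the limit, the crate stays at rest and f = 236 N.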